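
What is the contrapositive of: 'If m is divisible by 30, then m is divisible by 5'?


Original: If m is divisible by 30, then m is divisible by 5
Contrapositive: If ¬Q, then ¬P
Negate Q: not (m is divisible by 5)
Negate P: not (m is divisible by 30)

If not (m is divisible by 5), then not (m is divisible by 30).


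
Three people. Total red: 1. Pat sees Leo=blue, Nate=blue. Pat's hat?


Total red = 1, seen red = 0
Own red = 1 - 0 = 1
Pat's hat is red.

red


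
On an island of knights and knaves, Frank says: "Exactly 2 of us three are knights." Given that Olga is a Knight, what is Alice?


Frank claims exactly 2 knights among Frank, Olga, Alice.
Given: Olga is a Knight.

Case 1: Frank is a Knight (tells truth)
  Then exactly 2 of the three are knights.
  Counting Frank, Olga: 2 knight(s) so far. Need 0 more → Alice = Knave.
Case 2: Frank is a Knave (lies)
  Then the count is NOT 2.
  If Alice = Knight, count = 2 = 2 → claim would be true, contradicts lie.
  If Alice = Knave, count = 1 ≠ 2 → lie confirmed ✓

Alice is a Knave.

Knave


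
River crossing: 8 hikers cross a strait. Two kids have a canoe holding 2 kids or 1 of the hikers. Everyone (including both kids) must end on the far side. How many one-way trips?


Per crossing of one of the hikers: kids→, one←, one of the hikers→, one← = 4 trips
8 × 4 = 32, + 1 final kids→ = 33
Minimum trips = 33

33


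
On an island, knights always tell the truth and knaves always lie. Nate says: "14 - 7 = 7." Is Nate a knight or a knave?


Statement: "14 - 7 = 7."
Actual: 14 - 7 = 7
Claimed: 7
Statement is TRUE → Nate tells the truth → Knight

Knight


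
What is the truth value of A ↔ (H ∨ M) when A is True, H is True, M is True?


A = True, H = True, M = True
Step 1: H ∨ M = True OR True = True
Step 2: A ↔ (True): true when both sides have same truth value.
Result: True ↔ True = True

True


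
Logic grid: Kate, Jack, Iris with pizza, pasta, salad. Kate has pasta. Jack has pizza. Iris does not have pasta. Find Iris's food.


From clues:
  Kate → pasta
  Jack → pizza
By elimination, Iris gets the remaining.

salad


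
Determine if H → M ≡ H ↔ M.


Expression 1: H → M
Expression 2: H ↔ M
Truth table (H M | Expr1 Expr2):
  T T |   T     T
  T F |   F     F
  F T |   T     F   ← differ
  F F |   T     T
Counterexample: H=F, M=T gives Expr1 = T but Expr2 = F, so the expressions are NOT logically equivalent.

No


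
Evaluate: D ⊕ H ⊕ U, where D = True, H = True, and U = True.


D = True, H = True, U = True
Step 1: D ⊕ H = True XOR True = False
Step 2: False ⊕ U = False XOR True = True
XOR is true when an odd number of operands are true.

True


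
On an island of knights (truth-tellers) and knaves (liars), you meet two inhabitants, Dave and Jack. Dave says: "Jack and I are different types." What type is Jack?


Dave says: "Jack and I are different types."
Case 1: Dave is a Knight (truth-teller)
  Statement is true → they ARE different → Jack is a Knave
Case 2: Dave is a Knave (liar)
  Statement is false → they are NOT different → Jack is a Knave
In both cases, Jack is a Knave.

Knave


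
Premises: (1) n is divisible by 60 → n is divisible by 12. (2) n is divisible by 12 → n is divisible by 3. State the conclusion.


Hypothetical syllogism: P → Q, Q → R ⊢ P → R
Premise 1: n is divisible by 60 → n is divisible by 12
Premise 2: n is divisible by 12 → n is divisible by 3
Chain the implications: the middle term (n is divisible by 12) links the two.
Conclusion: If n is divisible by 60, then n is divisible by 3.

If n is divisible by 60, then n is divisible by 3.


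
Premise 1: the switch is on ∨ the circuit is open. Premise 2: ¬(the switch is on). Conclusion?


Disjunctive syllogism: P ∨ Q, ¬P ⊢ Q
Disjunction: the switch is on ∨ the circuit is open
We know it is not the case that the switch is on.
By disjunctive syllogism, the other disjunct must be true.

The circuit is open


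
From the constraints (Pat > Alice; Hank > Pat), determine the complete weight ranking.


Constraints: Pat > Alice; Hank > Pat
Method: at each step, the next-highest is the one remaining person who never appears on the smaller side of a constraint between remaining people.
  Step 1: remaining {Alice, Hank, Pat}; on the smaller side: {Alice, Pat} → Hank is next (Hank > Pat).
  Step 2: remaining {Alice, Pat}; on the smaller side: {Alice} → Pat is next (Pat > Alice).
  Step 3: only Alice remains → lowest.
Final ranking (highest to lowest):

Hank > Pat > Alice


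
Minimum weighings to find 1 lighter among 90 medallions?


Each weighing has 3 outcomes (left heavy / balance / right heavy), so k weighings distinguish at most 3^k cases; splitting into three near-equal groups achieves this.
Need 3^k ≥ 90: 3^4 = 81 < 90 ≤ 3^5 = 243
k = ⌈log₃(90)⌉ = 5

5


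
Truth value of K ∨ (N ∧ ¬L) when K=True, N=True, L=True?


K = True, N = True, L = True
Expression: K ∨ (N ∧ ¬L)
Step 1: ¬L = NOT True = False
Step 2: N ∧ ¬L = True AND False = False
Step 3: K ∨ (False) = True OR False = True

True


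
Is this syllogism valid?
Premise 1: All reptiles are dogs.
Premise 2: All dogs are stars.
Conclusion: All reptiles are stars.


Premise 1: All reptiles are dogs.
Premise 2: All dogs are stars.
Conclusion: All reptiles are stars.
Barbara syllogism (AAA-1): All A are B, All B are C → All A are C.
Middle term (dogs) distributed in premise 2.

Valid


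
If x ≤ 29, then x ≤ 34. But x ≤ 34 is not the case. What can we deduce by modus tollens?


Modus tollens: P → Q, ¬Q ⊢ ¬P
P: x ≤ 29
Q: x ≤ 34
We have P → Q and Q is false.
By modus tollens, P must be false.

It is not the case that x ≤ 29


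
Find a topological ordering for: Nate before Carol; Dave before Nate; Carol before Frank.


Constraints: Nate before Carol; Dave before Nate; Carol before Frank
Method: repeatedly schedule the remaining task that has no remaining task required before it.
  Step 1: remaining {Dave, Carol, Frank, Nate}; every task except Dave still has a predecessor pending → schedule Dave.
  Step 2: remaining {Carol, Frank, Nate}; every task except Nate still has a predecessor pending → schedule Nate.
  Step 3: remaining {Carol, Frank}; every task except Carol still has a predecessor pending → schedule Carol.
  Step 4: only Frank remains → schedule Frank.
Resulting order:

Dave → Nate → Carol → Frank


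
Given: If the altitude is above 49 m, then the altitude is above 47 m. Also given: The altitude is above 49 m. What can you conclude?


Modus ponens: P → Q, P ⊢ Q
P: the altitude is above 49 m
Q: the altitude is above 47 m
We have P → Q and P is true.
By modus ponens, Q must be true.

The altitude is above 47 m


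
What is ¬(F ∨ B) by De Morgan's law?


De Morgan's law: ¬(P ∨ Q) ≡ ¬P ∧ ¬Q
¬(F ∨ B) = ¬F ∧ ¬B

¬F ∧ ¬B


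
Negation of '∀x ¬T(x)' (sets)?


Original: ∀x ¬T(x)
Rule: ¬∀→∃, ¬∃→∀, negate predicate.
Negation: ∃x T(x)

∃x T(x)


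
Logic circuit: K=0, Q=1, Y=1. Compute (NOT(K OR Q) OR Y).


K OR Q = 1
NOT(1) = 0
0 OR 1 = 1

1


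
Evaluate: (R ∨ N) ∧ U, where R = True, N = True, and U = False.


R = True, N = True, U = False
Step 1: R ∨ N = True OR True = True
Step 2: True ∧ U = True AND False = False
OR is true when at least one operand is true; AND requires both.

False


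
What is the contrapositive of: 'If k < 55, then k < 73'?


Original: If k < 55, then k < 73
Contrapositive: If ¬Q, then ¬P
Negate Q: not (k < 73)
Negate P: not (k < 55)

If not (k < 73), then not (k < 55).


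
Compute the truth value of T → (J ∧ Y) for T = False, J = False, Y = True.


T = False, J = False, Y = True
Step 1: J ∧ Y = False AND True = False
Step 2: T → (False): false only when T=True and consequent=False.
Result: True

True


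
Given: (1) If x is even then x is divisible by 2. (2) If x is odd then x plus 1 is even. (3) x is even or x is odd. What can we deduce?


Constructive dilemma: (P → Q) ∧ (R → S), P ∨ R ⊢ Q ∨ S
Premise 1: x is even → x is divisible by 2
Premise 2: x is odd → x plus 1 is even
Premise 3: x is even ∨ x is odd
Case 1: Assuming x is even, then by Premise 1, x is divisible by 2.
Case 2: Assuming x is odd, then by Premise 2, x plus 1 is even.
Since one of x is even or x is odd must hold, we get x is divisible by 2 or x plus 1 is even.

x is divisible by 2 or x plus 1 is even.


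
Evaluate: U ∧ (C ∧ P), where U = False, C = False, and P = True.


U = False, C = False, P = True
Step 1: C ∧ P = False AND True = False
Step 2: U ∧ False = False AND False = False
AND is true only when ALL operands are true.

False


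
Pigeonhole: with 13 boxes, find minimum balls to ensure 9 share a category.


Pigeonhole: to guarantee k in one of n categories, need (k-1)×n + 1.
k = 9, n = 13
Minimum = (9-1) × 13 + 1 = 8 × 13 + 1

105


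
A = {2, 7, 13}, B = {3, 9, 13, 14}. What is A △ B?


A = {2, 7, 13}
B = {3, 9, 13, 14}
Operation: symmetric difference
In A only: [2, 7], in B only: [3, 9, 14]

{2, 3, 7, 9, 14}


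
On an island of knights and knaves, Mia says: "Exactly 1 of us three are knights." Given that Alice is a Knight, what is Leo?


Mia claims exactly 1 knights among Mia, Alice, Leo.
Given: Alice is a Knight.

Case 1: Mia is a Knight (tells truth)
  Then exactly 1 of the three are knights.
  Counting Mia, Alice: 2 knight(s) so far. Need -1 more → impossible.
Case 2: Mia is a Knave (lies)
  Then the count is NOT 1.
  If Leo = Knave, count = 1 = 1 → claim would be true, contradicts lie.
  If Leo = Knight, count = 2 ≠ 1 → lie confirmed ✓

Leo is a Knight.

Knight


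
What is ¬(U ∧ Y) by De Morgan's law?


De Morgan's law: ¬(P ∧ Q) ≡ ¬P ∨ ¬Q
¬(U ∧ Y) = ¬U ∨ ¬Y

¬U ∨ ¬Y


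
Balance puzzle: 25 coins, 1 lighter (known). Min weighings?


Each weighing has 3 outcomes (left heavy / balance / right heavy), so k weighings distinguish at most 3^k cases; splitting into three near-equal groups achieves this.
Need 3^k ≥ 25: 3^2 = 9 < 25 ≤ 3^3 = 27
k = ⌈log₃(25)⌉ = 3

3


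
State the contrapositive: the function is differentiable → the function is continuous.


Original: If the function is differentiable, then the function is continuous
Contrapositive: If ¬Q, then ¬P
Negate Q: not (the function is continuous)
Negate P: not (the function is differentiable)

If not (the function is continuous), then not (the function is differentiable).


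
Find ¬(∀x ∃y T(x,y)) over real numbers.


Original: ∀x ∃y T(x,y)
Rule: ¬∀→∃, ¬∃→∀, negate predicate.
Negation: ∃x ∀y ¬T(x,y)

∃x ∀y ¬T(x,y)


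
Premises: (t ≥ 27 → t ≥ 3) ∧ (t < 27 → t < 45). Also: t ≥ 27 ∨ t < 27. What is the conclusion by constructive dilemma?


Constructive dilemma: (P → Q) ∧ (R → S), P ∨ R ⊢ Q ∨ S
Premise 1: t ≥ 27 → t ≥ 3
Premise 2: t < 27 → t < 45
Premise 3: t ≥ 27 ∨ t < 27
Case 1: Assuming t ≥ 27, then by Premise 1, t ≥ 3.
Case 2: Assuming t < 27, then by Premise 2, t < 45.
Since one of t ≥ 27 or t < 27 must hold, we get t ≥ 3 or t < 45.

t ≥ 3 or t < 45.


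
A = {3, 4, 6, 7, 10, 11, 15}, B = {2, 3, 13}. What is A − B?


A = {3, 4, 6, 7, 10, 11, 15}
B = {2, 3, 13}
Operation: difference A − B
In A but not B: 4, 6, 7, 10, 11, 15

{4, 6, 7, 10, 11, 15}


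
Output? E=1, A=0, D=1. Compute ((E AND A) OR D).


E AND A = 1&0 = 0
0 OR 1 = 1

1


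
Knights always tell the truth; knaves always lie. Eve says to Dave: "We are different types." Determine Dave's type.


Eve says: "We are different types."
Case 1: Eve is a Knight (truth-teller)
  Statement is true → they ARE different → Dave is a Knave
Case 2: Eve is a Knave (liar)
  Statement is false → they are NOT different → Dave is a Knave
In both cases, Dave is a Knave.

Knave


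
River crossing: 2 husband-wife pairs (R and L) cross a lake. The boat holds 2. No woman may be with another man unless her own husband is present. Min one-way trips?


Label couples R and L.
1. WR+WL → (far: WR,WL; near: HR,HL)
2. WR ←   (far: WL; near: HR,HL,WR)
3. HR+HL → (far: HR,HL,WL; near: WR)
4. HR ←   (far: HL,WL; near: HR,WR)  — HR returns, since WR is alone on near bank
5. HR+WR → (far: all four; near: empty)
Every state respects the constraint.
Minimum trips = 5

5


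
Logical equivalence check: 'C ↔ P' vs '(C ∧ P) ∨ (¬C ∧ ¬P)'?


Expression 1: C ↔ P
Expression 2: (C ∧ P) ∨ (¬C ∧ ¬P)
Truth table (C P | Expr1 Expr2):
  T T |   T     T
  T F |   F     F
  F T |   F     F
  F F |   T     T
All 4 rows agree, so the expressions are logically equivalent.

Yes


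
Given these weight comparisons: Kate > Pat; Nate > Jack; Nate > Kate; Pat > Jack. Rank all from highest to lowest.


Constraints: Kate > Pat; Nate > Jack; Nate > Kate; Pat > Jack
Method: at each step, the next-highest is the one remaining person who never appears on the smaller side of a constraint between remaining people.
  Step 1: remaining {Nate, Pat, Jack, Kate}; on the smaller side: {Pat, Jack, Kate} → Nate is next (Nate > Jack; Nate > Kate).
  Step 2: remaining {Pat, Jack, Kate}; on the smaller side: {Pat, Jack} → Kate is next (Kate > Pat).
  Step 3: remaining {Pat, Jack}; on the smaller side: {Jack} → Pat is next (Pat > Jack).
  Step 4: only Jack remains → lowest.
Final ranking (highest to lowest):

Nate > Kate > Pat > Jack


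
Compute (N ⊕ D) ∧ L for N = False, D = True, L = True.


N = False, D = True, L = True
Step 1: N ⊕ D = False XOR True = True
Step 2: True ∧ L = True AND True = True
XOR true when exactly one of N,D is true; then AND with L.

True


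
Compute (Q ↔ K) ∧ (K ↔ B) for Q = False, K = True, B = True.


Q = False, K = True, B = True
Step 1: Q ↔ K is true when Q and K have the same value. Result: False
Step 2: K ↔ B is true when K and B have the same value. Result: True
Step 3: False ∧ True = False

False


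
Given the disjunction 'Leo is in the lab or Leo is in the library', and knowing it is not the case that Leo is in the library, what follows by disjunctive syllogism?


Disjunctive syllogism: P ∨ Q, ¬P ⊢ Q
Disjunction: Leo is in the lab ∨ Leo is in the library
We know it is not the case that Leo is in the library.
By disjunctive syllogism, the other disjunct must be true.

Leo is in the lab


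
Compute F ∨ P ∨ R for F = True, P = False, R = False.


F = True, P = False, R = False
Step 1: F ∨ P = True OR False = True
Step 2: True ∨ R = True OR False = True
OR is true when at least one operand is true.

True


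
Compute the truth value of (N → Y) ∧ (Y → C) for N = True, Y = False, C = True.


N = True, Y = False, C = True
Step 1: N → Y is false only when N=True and Y=False. Result: False
Step 2: Y → C is false only when Y=True and C=False. Result: True
Step 3: False ∧ True = False

False


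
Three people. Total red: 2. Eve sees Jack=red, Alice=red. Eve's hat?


Total red = 2, seen red = 2
Own red = 2 - 2 = 0
Eve's hat is blue.

blue


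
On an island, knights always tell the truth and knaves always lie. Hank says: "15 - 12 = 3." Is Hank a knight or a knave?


Statement: "15 - 12 = 3."
Actual: 15 - 12 = 3
Claimed: 3
Statement is TRUE → Hank tells the truth → Knight

Knight


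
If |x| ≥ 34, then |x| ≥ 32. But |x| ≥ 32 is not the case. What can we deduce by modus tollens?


Modus tollens: P → Q, ¬Q ⊢ ¬P
P: |x| ≥ 34
Q: |x| ≥ 32
We have P → Q and Q is false.
By modus tollens, P must be false.

It is not the case that |x| ≥ 34


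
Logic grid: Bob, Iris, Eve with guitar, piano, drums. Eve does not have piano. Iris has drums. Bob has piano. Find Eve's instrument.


From clues:
  Iris → drums
  Bob → piano
By elimination, Eve gets the remaining.

guitar


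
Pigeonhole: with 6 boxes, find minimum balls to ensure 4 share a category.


Pigeonhole: to guarantee k in one of n categories, need (k-1)×n + 1.
k = 4, n = 6
Minimum = (4-1) × 6 + 1 = 3 × 6 + 1

19


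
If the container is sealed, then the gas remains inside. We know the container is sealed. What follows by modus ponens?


Modus ponens: P → Q, P ⊢ Q
P: the container is sealed
Q: the gas remains inside
We have P → Q and P is true.
By modus ponens, Q must be true.

The gas remains inside


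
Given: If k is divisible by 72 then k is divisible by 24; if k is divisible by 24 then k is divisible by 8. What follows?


Hypothetical syllogism: P → Q, Q → R ⊢ P → R
Premise 1: k is divisible by 72 → k is divisible by 24
Premise 2: k is divisible by 24 → k is divisible by 8
Chain the implications: the middle term (k is divisible by 24) links the two.
Conclusion: If k is divisible by 72, then k is divisible by 8.

If k is divisible by 72, then k is divisible by 8.


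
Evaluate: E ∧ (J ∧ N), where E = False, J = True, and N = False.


E = False, J = True, N = False
Step 1: J ∧ N = True AND False = False
Step 2: E ∧ False = False AND False = False
AND is true only when ALL operands are true.

False


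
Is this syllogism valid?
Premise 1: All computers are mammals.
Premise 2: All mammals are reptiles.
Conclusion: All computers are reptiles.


Premise 1: All computers are mammals.
Premise 2: All mammals are reptiles.
Conclusion: All computers are reptiles.
Barbara syllogism (AAA-1): All A are B, All B are C → All A are C.
Middle term (mammals) distributed in premise 2.

Valid


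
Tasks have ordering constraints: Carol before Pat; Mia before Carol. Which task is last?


Constraints: Carol before Pat; Mia before Carol
The last task can have nothing scheduled after it, so it must never appear on the left of a 'before'.
Tasks appearing before some other task: Carol, Mia.
The only task not in that list is Pat → it is last.

Pat


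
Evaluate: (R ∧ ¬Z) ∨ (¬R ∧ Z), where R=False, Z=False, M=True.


R = False, Z = False, M = True
Expression: (R ∧ ¬Z) ∨ (¬R ∧ Z)
Step 1: ¬Z = NOT False = True
Step 2: R ∧ ¬Z = False AND True = False
Step 3: ¬R = NOT False = True
Step 4: ¬R ∧ Z = True AND False = False
Step 5: (False) ∨ (False) = False OR False = False

False


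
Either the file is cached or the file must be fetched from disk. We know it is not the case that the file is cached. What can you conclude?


Disjunctive syllogism: P ∨ Q, ¬P ⊢ Q
Disjunction: the file is cached ∨ the file must be fetched from disk
We know it is not the case that the file is cached.
By disjunctive syllogism, the other disjunct must be true.

The file must be fetched from disk


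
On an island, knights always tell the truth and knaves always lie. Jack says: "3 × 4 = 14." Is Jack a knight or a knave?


Statement: "3 × 4 = 14."
Actual: 3 × 4 = 12
Claimed: 14
Statement is FALSE → Jack lies → Knave

Knave


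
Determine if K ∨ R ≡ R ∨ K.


Expression 1: K ∨ R
Expression 2: R ∨ K
Truth table (K R | Expr1 Expr2):
  T T |   T     T
  T F |   T     T
  F T |   T     T
  F F |   F     F
All 4 rows agree, so the expressions are logically equivalent.

Yes


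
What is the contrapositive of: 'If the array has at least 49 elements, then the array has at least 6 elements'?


Original: If the array has at least 49 elements, then the array has at least 6 elements
Contrapositive: If ¬Q, then ¬P
Negate Q: not (the array has at least 6 elements)
Negate P: not (the array has at least 49 elements)

If not (the array has at least 6 elements), then not (the array has at least 49 elements).


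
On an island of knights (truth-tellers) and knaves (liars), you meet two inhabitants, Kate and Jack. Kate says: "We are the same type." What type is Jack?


Kate says: "We are the same type."
Case 1: Kate is a Knight (truth-teller)
  Statement is true → they ARE the same → Jack is also a Knight
Case 2: Kate is a Knave (liar)
  Statement is false → they are NOT the same → Jack is a Knight
In both cases, Jack is a Knight.

Knight


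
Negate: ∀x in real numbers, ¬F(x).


Original: ∀x ¬F(x)
Rule: ¬∀→∃, ¬∃→∀, negate predicate.
Negation: ∃x F(x)

∃x F(x)


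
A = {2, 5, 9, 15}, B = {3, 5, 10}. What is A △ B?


A = {2, 5, 9, 15}
B = {3, 5, 10}
Operation: symmetric difference
In A only: [2, 9, 15], in B only: [3, 10]

{2, 3, 9, 10, 15}


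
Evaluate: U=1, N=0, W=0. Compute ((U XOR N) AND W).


U XOR N = 1^0 = 1
1 AND 0 = 0

0


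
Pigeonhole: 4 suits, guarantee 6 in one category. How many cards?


Pigeonhole: to guarantee k in one of n categories, need (k-1)×n + 1.
k = 6, n = 4
Minimum = (6-1) × 4 + 1 = 5 × 4 + 1

21


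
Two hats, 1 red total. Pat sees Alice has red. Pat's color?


Total red = 1, Alice = red
Red accounted for: 1
Remaining for Pat: 0
Pat's hat is blue.

blue


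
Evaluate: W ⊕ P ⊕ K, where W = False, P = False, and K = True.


W = False, P = False, K = True
Step 1: W ⊕ P = False XOR False = False
Step 2: False ⊕ K = False XOR True = True
XOR is true when an odd number of operands are true.

True


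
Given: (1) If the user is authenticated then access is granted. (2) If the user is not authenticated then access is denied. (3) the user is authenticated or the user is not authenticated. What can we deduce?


Constructive dilemma: (P → Q) ∧ (R → S), P ∨ R ⊢ Q ∨ S
Premise 1: the user is authenticated → access is granted
Premise 2: the user is not authenticated → access is denied
Premise 3: the user is authenticated ∨ the user is not authenticated
Case 1: Assuming the user is authenticated, then by Premise 1, access is granted.
Case 2: Assuming the user is not authenticated, then by Premise 2, access is denied.
Since one of the user is authenticated or the user is not authenticated must hold, we get access is granted or access is denied.

Access is granted or access is denied.


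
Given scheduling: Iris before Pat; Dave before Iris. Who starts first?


Constraints: Iris before Pat; Dave before Iris
The first task can have nothing scheduled before it, so it must never appear on the right of a 'before'.
Tasks appearing after some 'before': Pat, Iris.
The only task not in that list is Dave → it is first.

Dave


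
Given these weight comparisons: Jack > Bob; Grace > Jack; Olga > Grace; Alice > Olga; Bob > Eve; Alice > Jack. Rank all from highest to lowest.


Constraints: Jack > Bob; Grace > Jack; Olga > Grace; Alice > Olga; Bob > Eve; Alice > Jack
Method: at each step, the next-highest is the one remaining person who never appears on the smaller side of a constraint between remaining people.
  Step 1: remaining {Grace, Jack, Eve, Alice, Bob, Olga}; on the smaller side: {Grace, Jack, Eve, Bob, Olga} → Alice is next (Alice > Olga; Alice > Jack).
  Step 2: remaining {Grace, Jack, Eve, Bob, Olga}; on the smaller side: {Grace, Jack, Eve, Bob} → Olga is next (Olga > Grace).
  Step 3: remaining {Grace, Jack, Eve, Bob}; on the smaller side: {Jack, Eve, Bob} → Grace is next (Grace > Jack).
  Step 4: remaining {Jack, Eve, Bob}; on the smaller side: {Eve, Bob} → Jack is next (Jack > Bob).
  Step 5: remaining {Eve, Bob}; on the smaller side: {Eve} → Bob is next (Bob > Eve).
  Step 6: only Eve remains → lowest.
Final ranking (highest to lowest):

Alice > Olga > Grace > Jack > Bob > Eve


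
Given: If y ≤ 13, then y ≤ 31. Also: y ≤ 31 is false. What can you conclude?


Modus tollens: P → Q, ¬Q ⊢ ¬P
P: y ≤ 13
Q: y ≤ 31
We have P → Q and Q is false.
By modus tollens, P must be false.

It is not the case that y ≤ 13


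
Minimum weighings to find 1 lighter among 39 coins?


Each weighing has 3 outcomes (left heavy / balance / right heavy), so k weighings distinguish at most 3^k cases; splitting into three near-equal groups achieves this.
Need 3^k ≥ 39: 3^3 = 27 < 39 ≤ 3^4 = 81
k = ⌈log₃(39)⌉ = 4

4


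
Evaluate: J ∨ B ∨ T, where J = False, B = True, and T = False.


J = False, B = True, T = False
Step 1: J ∨ B = False OR True = True
Step 2: True ∨ T = True OR False = True
OR is true when at least one operand is true.

True


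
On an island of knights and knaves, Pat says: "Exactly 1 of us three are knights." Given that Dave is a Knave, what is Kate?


Pat claims exactly 1 knights among Pat, Dave, Kate.
Given: Dave is a Knave.

Case 1: Pat is a Knight (tells truth)
  Then exactly 1 of the three are knights.
  Counting Pat, Dave: 1 knight(s) so far. Need 0 more → Kate = Knave.
Case 2: Pat is a Knave (lies)
  Then the count is NOT 1.
  If Kate = Knight, count = 1 = 1 → claim would be true, contradicts lie.
  If Kate = Knave, count = 0 ≠ 1 → lie confirmed ✓

Kate is a Knave.

Knave


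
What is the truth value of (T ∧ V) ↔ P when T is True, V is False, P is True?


T = True, V = False, P = True
Step 1: T ∧ V = True AND False = False
Step 2: (False) ↔ P: true when both sides have same truth value.
Result: False ↔ True = False

False


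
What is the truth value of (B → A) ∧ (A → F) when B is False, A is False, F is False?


B = False, A = False, F = False
Step 1: B → A is false only when B=True and A=False. Result: True
Step 2: A → F is false only when A=True and F=False. Result: True
Step 3: True ∧ True = True

True


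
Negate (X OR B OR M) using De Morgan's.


De Morgan's law: ¬(P ∨ Q ∨ R) ≡ ¬P ∧ ¬Q ∧ ¬R
¬(X ∨ B ∨ M) = ¬X ∧ ¬B ∧ ¬M

¬X ∧ ¬B ∧ ¬M


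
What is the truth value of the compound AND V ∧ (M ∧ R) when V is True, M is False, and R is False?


V = True, M = False, R = False
Step 1: M ∧ R = False AND False = False
Step 2: V ∧ False = True AND False = False
AND is true only when ALL operands are true.

False


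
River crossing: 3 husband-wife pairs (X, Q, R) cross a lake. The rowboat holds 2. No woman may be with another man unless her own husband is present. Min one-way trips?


Label couples X, Q, R (H = husband, W = wife).
Counting alone: 6 people, the rowboat carries 2 and someone must bring it back, so each round trip nets at most +1 on the far side until the last crossing → at least 9 trips. The jealousy constraint makes 9 impossible; the shortest valid schedule has 11:
1. WX+WQ →  (far: WX,WQ; near: HX,HQ,HR,WR)
2. WX ←       (far: WQ; near: HX,HQ,HR,WX,WR)
3. WX+WR →  (far: WX,WQ,WR; near: HX,HQ,HR)
4. WX ←       (far: WQ,WR; near: HX,HQ,HR,WX)
5. HQ+HR →  (far: HQ,WQ,HR,WR; near: HX,WX)
6. HQ+WQ ←  (far: HR,WR; near: HX,WX,HQ,WQ)
7. HX+HQ →  (far: HX,HQ,HR,WR; near: WX,WQ)
8. WR ←       (far: HX,HQ,HR; near: WX,WQ,WR)
9. WX+WQ →  (far: HX,WX,HQ,WQ,HR; near: WR)
10. HR ←      (far: HX,WX,HQ,WQ; near: HR,WR)
11. HR+WR → (far: all six; near: empty)
In every state each wife is either with her husband or with no other man.
Minimum trips = 11

11


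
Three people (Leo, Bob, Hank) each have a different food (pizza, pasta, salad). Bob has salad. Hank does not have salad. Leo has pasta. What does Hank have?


From clues:
  Leo → pasta
  Bob → salad
By elimination, Hank gets the remaining.

pizza


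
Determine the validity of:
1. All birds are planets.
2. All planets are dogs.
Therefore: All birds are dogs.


Premise 1: All birds are planets.
Premise 2: All planets are dogs.
Conclusion: All birds are dogs.
Barbara syllogism (AAA-1): All A are B, All B are C → All A are C.
Middle term (planets) distributed in premise 2.

Valid


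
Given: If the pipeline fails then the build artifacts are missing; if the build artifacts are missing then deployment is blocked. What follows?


Hypothetical syllogism: P → Q, Q → R ⊢ P → R
Premise 1: the pipeline fails → the build artifacts are missing
Premise 2: the build artifacts are missing → deployment is blocked
Chain the implications: the middle term (the build artifacts are missing) links the two.
Conclusion: If the pipeline fails, then deployment is blocked.

If the pipeline fails, then deployment is blocked.


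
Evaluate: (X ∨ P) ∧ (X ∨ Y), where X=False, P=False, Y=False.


X = False, P = False, Y = False
Expression: (X ∨ P) ∧ (X ∨ Y)
Step 1: X ∨ P = False OR False = False
Step 2: X ∨ Y = False OR False = False
Step 3: (False) ∧ (False) = False AND False = False

False


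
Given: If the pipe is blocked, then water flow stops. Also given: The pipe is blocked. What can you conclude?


Modus ponens: P → Q, P ⊢ Q
P: the pipe is blocked
Q: water flow stops
We have P → Q and P is true.
By modus ponens, Q must be true.

Water flow stops


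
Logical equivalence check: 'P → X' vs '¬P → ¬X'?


Expression 1: P → X
Expression 2: ¬P → ¬X
Truth table (P X | Expr1 Expr2):
  T T |   T     T
  T F |   F     T   ← differ
  F T |   T     F   ← differ
  F F |   T     T
Counterexample: P=T, X=F gives Expr1 = F but Expr2 = T, so the expressions are NOT logically equivalent.

No


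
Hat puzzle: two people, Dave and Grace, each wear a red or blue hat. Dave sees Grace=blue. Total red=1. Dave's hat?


Total red = 1, Grace = blue
Red accounted for: 0
Remaining for Dave: 1
Dave's hat is red.

red


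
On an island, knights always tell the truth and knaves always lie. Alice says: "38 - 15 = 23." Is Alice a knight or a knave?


Statement: "38 - 15 = 23."
Actual: 38 - 15 = 23
Claimed: 23
Statement is TRUE → Alice tells the truth → Knight

Knight


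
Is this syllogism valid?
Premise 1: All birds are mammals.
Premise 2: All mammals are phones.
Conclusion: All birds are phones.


Premise 1: All birds are mammals.
Premise 2: All mammals are phones.
Conclusion: All birds are phones.
Barbara syllogism (AAA-1): All A are B, All B are C → All A are C.
Middle term (mammals) distributed in premise 2.

Valid


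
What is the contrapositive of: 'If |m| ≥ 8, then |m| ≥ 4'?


Original: If |m| ≥ 8, then |m| ≥ 4
Contrapositive: If ¬Q, then ¬P
Negate Q: not (|m| ≥ 4)
Negate P: not (|m| ≥ 8)

If not (|m| ≥ 4), then not (|m| ≥ 8).


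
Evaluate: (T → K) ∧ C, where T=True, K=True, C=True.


T = True, K = True, C = True
Expression: (T → K) ∧ C
Step 1: T → K = True → True (false only if T=True, K=False) = True
Step 2: (True) ∧ C = True AND True = True

True


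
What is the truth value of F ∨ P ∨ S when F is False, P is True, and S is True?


F = False, P = True, S = True
Step 1: F ∨ P = False OR True = True
Step 2: True ∨ S = True OR True = True
OR is true when at least one operand is true.

True


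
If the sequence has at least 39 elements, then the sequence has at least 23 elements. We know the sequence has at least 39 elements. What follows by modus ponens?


Modus ponens: P → Q, P ⊢ Q
P: the sequence has at least 39 elements
Q: the sequence has at least 23 elements
We have P → Q and P is true.
By modus ponens, Q must be true.

The sequence has at least 23 elements


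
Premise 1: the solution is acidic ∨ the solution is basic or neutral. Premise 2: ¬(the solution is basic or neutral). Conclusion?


Disjunctive syllogism: P ∨ Q, ¬P ⊢ Q
Disjunction: the solution is acidic ∨ the solution is basic or neutral
We know it is not the case that the solution is basic or neutral.
By disjunctive syllogism, the other disjunct must be true.

The solution is acidic


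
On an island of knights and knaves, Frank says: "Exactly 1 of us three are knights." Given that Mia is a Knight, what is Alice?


Frank claims exactly 1 knights among Frank, Mia, Alice.
Given: Mia is a Knight.

Case 1: Frank is a Knight (tells truth)
  Then exactly 1 of the three are knights.
  Counting Frank, Mia: 2 knight(s) so far. Need -1 more → impossible.
Case 2: Frank is a Knave (lies)
  Then the count is NOT 1.
  If Alice = Knave, count = 1 = 1 → claim would be true, contradicts lie.
  If Alice = Knight, count = 2 ≠ 1 → lie confirmed ✓

Alice is a Knight.

Knight


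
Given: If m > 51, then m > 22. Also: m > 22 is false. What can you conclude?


Modus tollens: P → Q, ¬Q ⊢ ¬P
P: m > 51
Q: m > 22
We have P → Q and Q is false.
By modus tollens, P must be false.

It is not the case that m > 51


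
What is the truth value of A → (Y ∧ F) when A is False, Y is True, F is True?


A = False, Y = True, F = True
Step 1: Y ∧ F = True AND True = True
Step 2: A → (True): false only when A=True and consequent=False.
Result: True

True


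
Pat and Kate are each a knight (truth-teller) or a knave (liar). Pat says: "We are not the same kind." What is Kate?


Pat says: "We are not the same kind."
Case 1: Pat is a Knight (truth-teller)
  Statement is true → they ARE different → Kate is a Knave
Case 2: Pat is a Knave (liar)
  Statement is false → they are NOT different → Kate is a Knave
In both cases, Kate is a Knave.

Knave


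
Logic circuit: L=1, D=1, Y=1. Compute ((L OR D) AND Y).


L OR D = 1|1 = 1
1 AND 1 = 1

1


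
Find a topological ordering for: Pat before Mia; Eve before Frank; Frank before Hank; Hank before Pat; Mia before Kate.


Constraints: Pat before Mia; Eve before Frank; Frank before Hank; Hank before Pat; Mia before Kate
Method: repeatedly schedule the remaining task that has no remaining task required before it.
  Step 1: remaining {Kate, Pat, Hank, Mia, Frank, Eve}; every task except Eve still has a predecessor pending → schedule Eve.
  Step 2: remaining {Kate, Pat, Hank, Mia, Frank}; every task except Frank still has a predecessor pending → schedule Frank.
  Step 3: remaining {Kate, Pat, Hank, Mia}; every task except Hank still has a predecessor pending → schedule Hank.
  Step 4: remaining {Kate, Pat, Mia}; every task except Pat still has a predecessor pending → schedule Pat.
  Step 5: remaining {Kate, Mia}; every task except Mia still has a predecessor pending → schedule Mia.
  Step 6: only Kate remains → schedule Kate.
Resulting order:

Eve → Frank → Hank → Pat → Mia → Kate


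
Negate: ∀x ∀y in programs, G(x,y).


Original: ∀x ∀y G(x,y)
Rule: ¬∀→∃, ¬∃→∀, negate predicate.
Negation: ∃x ∃y ¬G(x,y)

∃x ∃y ¬G(x,y)


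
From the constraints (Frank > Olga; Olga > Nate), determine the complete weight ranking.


Constraints: Frank > Olga; Olga > Nate
Method: at each step, the next-highest is the one remaining person who never appears on the smaller side of a constraint between remaining people.
  Step 1: remaining {Nate, Frank, Olga}; on the smaller side: {Nate, Olga} → Frank is next (Frank > Olga).
  Step 2: remaining {Nate, Olga}; on the smaller side: {Nate} → Olga is next (Olga > Nate).
  Step 3: only Nate remains → lowest.
Final ranking (highest to lowest):

Frank > Olga > Nate


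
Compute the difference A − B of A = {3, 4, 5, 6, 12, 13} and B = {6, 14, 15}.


A = {3, 4, 5, 6, 12, 13}
B = {6, 14, 15}
Operation: difference A − B
In A but not B: 3, 4, 5, 12, 13

{3, 4, 5, 12, 13}


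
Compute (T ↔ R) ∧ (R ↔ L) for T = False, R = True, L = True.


T = False, R = True, L = True
Step 1: T ↔ R is true when T and R have the same value. Result: False
Step 2: R ↔ L is true when R and L have the same value. Result: True
Step 3: False ∧ True = False

False


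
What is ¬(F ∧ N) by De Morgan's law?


De Morgan's law: ¬(P ∧ Q) ≡ ¬P ∨ ¬Q
¬(F ∧ N) = ¬F ∨ ¬N

¬F ∨ ¬N


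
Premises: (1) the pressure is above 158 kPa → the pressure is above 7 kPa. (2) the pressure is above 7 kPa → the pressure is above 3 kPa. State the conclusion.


Hypothetical syllogism: P → Q, Q → R ⊢ P → R
Premise 1: the pressure is above 158 kPa → the pressure is above 7 kPa
Premise 2: the pressure is above 7 kPa → the pressure is above 3 kPa
Chain the implications: the middle term (the pressure is above 7 kPa) links the two.
Conclusion: If the pressure is above 158 kPa, then the pressure is above 3 kPa.

If the pressure is above 158 kPa, then the pressure is above 3 kPa.


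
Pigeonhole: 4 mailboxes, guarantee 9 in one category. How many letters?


Pigeonhole: to guarantee k in one of n categories, need (k-1)×n + 1.
k = 9, n = 4
Minimum = (9-1) × 4 + 1 = 8 × 4 + 1

33


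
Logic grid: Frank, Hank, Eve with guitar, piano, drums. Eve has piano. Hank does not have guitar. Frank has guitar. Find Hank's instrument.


From clues:
  Eve → piano
  Frank → guitar
By elimination, Hank gets the remaining.

drums


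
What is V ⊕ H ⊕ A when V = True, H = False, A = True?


V = True, H = False, A = True
Step 1: V ⊕ H = True XOR False = True
Step 2: True ⊕ A = True XOR True = False
XOR is true when an odd number of operands are true.

False


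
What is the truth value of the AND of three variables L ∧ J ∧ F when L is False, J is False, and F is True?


L = False, J = False, F = True
Step 1: L ∧ J = False AND False = False
Step 2: (False) ∧ F = (False) AND True = False
AND is true only when ALL operands are true.

False


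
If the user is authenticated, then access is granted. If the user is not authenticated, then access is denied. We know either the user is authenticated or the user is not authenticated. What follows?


Constructive dilemma: (P → Q) ∧ (R → S), P ∨ R ⊢ Q ∨ S
Premise 1: the user is authenticated → access is granted
Premise 2: the user is not authenticated → access is denied
Premise 3: the user is authenticated ∨ the user is not authenticated
Case 1: Assuming the user is authenticated, then by Premise 1, access is granted.
Case 2: Assuming the user is not authenticated, then by Premise 2, access is denied.
Since one of the user is authenticated or the user is not authenticated must hold, we get access is granted or access is denied.

Access is granted or access is denied.


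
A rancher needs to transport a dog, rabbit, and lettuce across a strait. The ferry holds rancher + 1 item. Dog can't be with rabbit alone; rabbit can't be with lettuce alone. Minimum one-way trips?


1. rancher+rabbit → 2. rancher ← 3. rancher+dog → 4. rancher+rabbit ← 5. rancher+lettuce → 6. rancher ← 7. rancher+rabbit →
Minimum trips = 7

7


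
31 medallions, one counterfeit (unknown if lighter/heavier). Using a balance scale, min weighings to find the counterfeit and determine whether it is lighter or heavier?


Let n = 31. 62 possibilities (n medallions × lighter/heavier); each weighing has 3 outcomes.
Bound for k weighings: say the first weighing puts j medallions on each pan. If it tips, the 2j weighed medallions remain suspects (each with a known direction) and k-1 weighings give 3^(k-1) outcomes; 3^(k-1) is odd, so 2j ≤ 3^(k-1) - 1. If it balances, the n - 2j unweighed medallions remain with direction unknown: 2(n - 2j) ≤ 3^(k-1) - 1 by the same parity argument. Adding, n ≤ (3^(k-1) - 1) + (3^(k-1) - 1)/2 = (3^k - 3)/2, and the classical three-group strategy achieves this (3 medallions in 2 weighings, 12 in 3, 39 in 4, 120 in 5).
So we need the smallest k with (3^k - 3)/2 ≥ 31.
k = 3: (3^3 - 3)/2 = 12 < 31 ✗
k = 4: (3^4 - 3)/2 = 39 ≥ 31 ✓

4


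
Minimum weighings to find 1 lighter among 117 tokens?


Each weighing has 3 outcomes (left heavy / balance / right heavy), so k weighings distinguish at most 3^k cases; splitting into three near-equal groups achieves this.
Need 3^k ≥ 117: 3^4 = 81 < 117 ≤ 3^5 = 243
k = ⌈log₃(117)⌉ = 5

5


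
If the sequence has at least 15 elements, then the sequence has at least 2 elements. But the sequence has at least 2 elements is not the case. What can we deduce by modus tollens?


Modus tollens: P → Q, ¬Q ⊢ ¬P
P: the sequence has at least 15 elements
Q: the sequence has at least 2 elements
We have P → Q and Q is false.
By modus tollens, P must be false.

It is not the case that the sequence has at least 15 elements


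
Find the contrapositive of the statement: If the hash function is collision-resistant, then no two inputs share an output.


Original: If the hash function is collision-resistant, then no two inputs share an output
Contrapositive: If ¬Q, then ¬P
Negate Q: not (no two inputs share an output)
Negate P: not (the hash function is collision-resistant)

If not (no two inputs share an output), then not (the hash function is collision-resistant).
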